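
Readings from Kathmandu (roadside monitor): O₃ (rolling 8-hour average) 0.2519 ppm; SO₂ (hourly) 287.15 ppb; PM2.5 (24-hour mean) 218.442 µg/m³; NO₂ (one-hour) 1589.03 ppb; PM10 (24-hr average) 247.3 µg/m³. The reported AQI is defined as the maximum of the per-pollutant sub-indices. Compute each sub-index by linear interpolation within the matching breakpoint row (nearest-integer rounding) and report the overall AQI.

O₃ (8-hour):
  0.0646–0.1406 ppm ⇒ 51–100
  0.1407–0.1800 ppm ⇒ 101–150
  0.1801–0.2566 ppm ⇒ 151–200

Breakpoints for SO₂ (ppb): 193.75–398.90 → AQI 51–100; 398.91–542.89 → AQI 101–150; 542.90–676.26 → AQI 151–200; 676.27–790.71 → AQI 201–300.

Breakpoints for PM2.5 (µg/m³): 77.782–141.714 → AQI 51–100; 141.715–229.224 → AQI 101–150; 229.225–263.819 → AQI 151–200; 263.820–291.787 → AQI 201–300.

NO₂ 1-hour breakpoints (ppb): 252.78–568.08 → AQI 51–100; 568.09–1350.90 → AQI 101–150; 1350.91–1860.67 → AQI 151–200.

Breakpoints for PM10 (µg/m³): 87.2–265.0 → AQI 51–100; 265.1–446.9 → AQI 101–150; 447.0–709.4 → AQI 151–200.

O₃: row 0.1801–0.2566 (AQI 151–200). (200−151)·(0.2519−0.1801)/(0.2566−0.1801) + 151 = 49·0.0718/0.0765 + 151 ≈ 196.99 → 197.
SO₂: 287.15 ∈ [193.75, 398.90] ↔ index [51, 100].
51 + (287.15−193.75)·(100−51)/(398.90−193.75) = 51 + 93.40·49/205.15 ≈ 73.31, so AQI = 73.
PM2.5: 218.442 lies in 141.715–229.224, so I_lo=101, I_hi=150, C_lo=141.715, C_hi=229.224.
(150−101)/(229.224−141.715) × (218.442−141.715) + 101 = 49/87.509 × 76.727 + 101 ≈ 143.96 → 144.
NO₂: 1589.03 ∈ [1350.91, 1860.67] ↔ index [151, 200].
151 + (1589.03−1350.91)·(200−151)/(1860.67−1350.91) = 151 + 238.12·49/509.76 ≈ 173.89, so AQI = 174.
PM10: row 87.2–265.0 (AQI 51–100). (100−51)·(247.3−87.2)/(265.0−87.2) + 51 = 49·160.1/177.8 + 51 ≈ 95.12 → 95.
Sub-indices: O₃→197, SO₂→73, PM2.5→144, NO₂→174, PM10→95. Overall AQI = max = 197; dominant pollutant is O₃.

197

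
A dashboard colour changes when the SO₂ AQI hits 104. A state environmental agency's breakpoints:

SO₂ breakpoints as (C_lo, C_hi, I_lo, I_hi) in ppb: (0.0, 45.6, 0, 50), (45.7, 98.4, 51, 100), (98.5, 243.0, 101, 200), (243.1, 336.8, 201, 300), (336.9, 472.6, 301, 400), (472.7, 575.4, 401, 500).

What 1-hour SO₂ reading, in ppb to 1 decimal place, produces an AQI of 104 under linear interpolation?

AQI 104 lies in the 101–200 band, which corresponds to 98.5–243.0 ppb.
C = 98.5 + (104−101)×(243.0−98.5)/(200−101) = 98.5 + 3×144.5/99 ≈ 102.879 ppb → 102.9 ppb to 1 dp.

102.9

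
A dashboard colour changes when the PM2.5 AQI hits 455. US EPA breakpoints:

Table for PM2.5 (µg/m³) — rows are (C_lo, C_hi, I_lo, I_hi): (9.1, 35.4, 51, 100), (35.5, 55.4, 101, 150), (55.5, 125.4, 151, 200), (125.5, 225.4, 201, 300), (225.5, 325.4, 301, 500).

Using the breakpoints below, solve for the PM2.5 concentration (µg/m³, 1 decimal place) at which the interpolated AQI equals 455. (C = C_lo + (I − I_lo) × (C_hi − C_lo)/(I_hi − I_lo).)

302.8

AQI 455 lies in the 301–500 band, which corresponds to 225.5–325.4 µg/m³.
C = 225.5 + (455−301)×(325.4−225.5)/(500−301) = 225.5 + 154×99.9/199 ≈ 302.810 µg/m³ → 302.8 µg/m³ to 1 dp.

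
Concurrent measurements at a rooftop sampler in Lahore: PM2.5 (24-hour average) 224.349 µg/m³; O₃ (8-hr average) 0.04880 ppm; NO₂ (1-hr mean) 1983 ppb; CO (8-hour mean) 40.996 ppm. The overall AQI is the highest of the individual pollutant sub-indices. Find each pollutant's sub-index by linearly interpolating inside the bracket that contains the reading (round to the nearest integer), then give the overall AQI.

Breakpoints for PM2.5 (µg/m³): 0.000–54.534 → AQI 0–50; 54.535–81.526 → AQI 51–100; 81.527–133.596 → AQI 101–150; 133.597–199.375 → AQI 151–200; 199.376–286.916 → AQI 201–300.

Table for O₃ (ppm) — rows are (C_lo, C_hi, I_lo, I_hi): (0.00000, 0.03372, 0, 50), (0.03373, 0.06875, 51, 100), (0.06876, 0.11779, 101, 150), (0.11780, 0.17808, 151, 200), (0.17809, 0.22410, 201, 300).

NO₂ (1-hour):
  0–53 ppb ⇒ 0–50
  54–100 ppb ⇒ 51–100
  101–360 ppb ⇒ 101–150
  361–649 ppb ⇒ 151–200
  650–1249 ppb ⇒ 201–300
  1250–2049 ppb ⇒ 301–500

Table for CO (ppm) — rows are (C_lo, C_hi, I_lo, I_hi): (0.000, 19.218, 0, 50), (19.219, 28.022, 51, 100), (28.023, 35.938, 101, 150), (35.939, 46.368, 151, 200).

484

PM2.5: 224.349 ∈ [199.376, 286.916] ↔ index [201, 300].
201 + (224.349−199.376)·(300−201)/(286.916−199.376) = 201 + 24.973·99/87.540 ≈ 229.24, so AQI = 229.
O₃: 0.04880 lies in 0.03373–0.06875, so I_lo=51, I_hi=100, C_lo=0.03373, C_hi=0.06875.
(100−51)/(0.06875−0.03373) × (0.04880−0.03373) + 51 = 49/0.03502 × 0.01507 + 51 ≈ 72.09 → 72.
NO₂: 1983 ∈ [1250, 2049] ↔ index [301, 500].
301 + (1983−1250)·(500−301)/(2049−1250) = 301 + 733·199/799 ≈ 483.56, so AQI = 484.
CO 40.996: bracket 35.939–46.368 → index 151–200; slope 49/10.429, offset 5.057.
AQI = 151 + 49/10.429·5.057 ≈ 174.76 ⇒ 175.
Sub-indices: PM2.5→229, O₃→72, NO₂→484, CO→175. Overall AQI = max = 484; dominant pollutant is NO₂.
AQI 484: Hazardous.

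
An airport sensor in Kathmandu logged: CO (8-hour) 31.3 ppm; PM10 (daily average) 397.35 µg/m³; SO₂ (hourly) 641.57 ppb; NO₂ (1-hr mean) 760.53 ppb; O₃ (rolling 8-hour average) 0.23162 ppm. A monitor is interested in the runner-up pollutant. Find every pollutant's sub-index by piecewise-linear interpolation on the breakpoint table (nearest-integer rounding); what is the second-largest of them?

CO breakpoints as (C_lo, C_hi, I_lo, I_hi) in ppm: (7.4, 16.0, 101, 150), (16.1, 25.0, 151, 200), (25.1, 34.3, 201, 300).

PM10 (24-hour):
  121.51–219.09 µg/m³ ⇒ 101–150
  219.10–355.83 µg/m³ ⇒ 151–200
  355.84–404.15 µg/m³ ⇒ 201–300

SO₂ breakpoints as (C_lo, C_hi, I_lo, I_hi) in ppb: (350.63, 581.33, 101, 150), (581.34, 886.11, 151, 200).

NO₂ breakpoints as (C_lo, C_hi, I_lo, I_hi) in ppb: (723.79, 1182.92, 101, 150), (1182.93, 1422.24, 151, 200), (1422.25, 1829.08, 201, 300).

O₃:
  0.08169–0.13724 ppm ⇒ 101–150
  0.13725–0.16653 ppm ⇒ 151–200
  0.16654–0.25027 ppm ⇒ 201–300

278

CO: row 25.1–34.3 (AQI 201–300). (300−201)·(31.3−25.1)/(34.3−25.1) + 201 = 99·6.2/9.2 + 201 ≈ 267.72 → 268.
PM10: 397.35 lies in 355.84–404.15, so I_lo=201, I_hi=300, C_lo=355.84, C_hi=404.15.
(300−201)/(404.15−355.84) × (397.35−355.84) + 201 = 99/48.31 × 41.51 + 201 ≈ 286.06 → 286.
SO₂: row 581.34–886.11 (AQI 151–200). (200−151)·(641.57−581.34)/(886.11−581.34) + 151 = 49·60.23/304.77 + 151 ≈ 160.68 → 161.
NO₂: 760.53 ∈ [723.79, 1182.92] ↔ index [101, 150].
101 + (760.53−723.79)·(150−101)/(1182.92−723.79) = 101 + 36.74·49/459.13 ≈ 104.92, so AQI = 105.
O₃: 0.23162 lies in 0.16654–0.25027, so I_lo=201, I_hi=300, C_lo=0.16654, C_hi=0.25027.
(300−201)/(0.25027−0.16654) × (0.23162−0.16654) + 201 = 99/0.08373 × 0.06508 + 201 ≈ 277.95 → 278.
Sub-indices: CO→268, PM10→286, SO₂→161, NO₂→105, O₃→278. Ranked high→low: 286, 278, 268, 161, 105. Second-highest sub-index = 278.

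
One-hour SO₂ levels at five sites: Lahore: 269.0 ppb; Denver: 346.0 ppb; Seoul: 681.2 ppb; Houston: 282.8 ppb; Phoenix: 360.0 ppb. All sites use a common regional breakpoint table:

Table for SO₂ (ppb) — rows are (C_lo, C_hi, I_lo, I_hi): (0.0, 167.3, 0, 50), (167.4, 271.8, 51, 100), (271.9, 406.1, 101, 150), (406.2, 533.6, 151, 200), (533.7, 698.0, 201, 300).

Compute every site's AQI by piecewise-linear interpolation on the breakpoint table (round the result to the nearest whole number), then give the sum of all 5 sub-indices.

Lahore: 269.0 ∈ [167.4, 271.8] ↔ index [51, 100].
51 + (269.0−167.4)·(100−51)/(271.8−167.4) = 51 + 101.6·49/104.4 ≈ 98.69, so AQI = 99.
Denver: 346.0 lies in 271.9–406.1, so I_lo=101, I_hi=150, C_lo=271.9, C_hi=406.1.
(150−101)/(406.1−271.9) × (346.0−271.9) + 101 = 49/134.2 × 74.1 + 101 ≈ 128.06 → 128.
Seoul 681.2: bracket 533.7–698.0 → index 201–300; slope 99/164.3, offset 147.5.
AQI = 201 + 99/164.3·147.5 ≈ 289.88 ⇒ 290.
Houston: 282.8 lies in 271.9–406.1, so I_lo=101, I_hi=150, C_lo=271.9, C_hi=406.1.
(150−101)/(406.1−271.9) × (282.8−271.9) + 101 = 49/134.2 × 10.9 + 101 ≈ 104.98 → 105.
Phoenix: row 271.9–406.1 (AQI 101–150). (150−101)·(360.0−271.9)/(406.1−271.9) + 101 = 49·88.1/134.2 + 101 ≈ 133.17 → 133.
AQIs: Lahore=99, Denver=128, Seoul=290, Houston=105, Phoenix=133. Sum = 99 + 128 + 290 + 105 + 133 = 755.

755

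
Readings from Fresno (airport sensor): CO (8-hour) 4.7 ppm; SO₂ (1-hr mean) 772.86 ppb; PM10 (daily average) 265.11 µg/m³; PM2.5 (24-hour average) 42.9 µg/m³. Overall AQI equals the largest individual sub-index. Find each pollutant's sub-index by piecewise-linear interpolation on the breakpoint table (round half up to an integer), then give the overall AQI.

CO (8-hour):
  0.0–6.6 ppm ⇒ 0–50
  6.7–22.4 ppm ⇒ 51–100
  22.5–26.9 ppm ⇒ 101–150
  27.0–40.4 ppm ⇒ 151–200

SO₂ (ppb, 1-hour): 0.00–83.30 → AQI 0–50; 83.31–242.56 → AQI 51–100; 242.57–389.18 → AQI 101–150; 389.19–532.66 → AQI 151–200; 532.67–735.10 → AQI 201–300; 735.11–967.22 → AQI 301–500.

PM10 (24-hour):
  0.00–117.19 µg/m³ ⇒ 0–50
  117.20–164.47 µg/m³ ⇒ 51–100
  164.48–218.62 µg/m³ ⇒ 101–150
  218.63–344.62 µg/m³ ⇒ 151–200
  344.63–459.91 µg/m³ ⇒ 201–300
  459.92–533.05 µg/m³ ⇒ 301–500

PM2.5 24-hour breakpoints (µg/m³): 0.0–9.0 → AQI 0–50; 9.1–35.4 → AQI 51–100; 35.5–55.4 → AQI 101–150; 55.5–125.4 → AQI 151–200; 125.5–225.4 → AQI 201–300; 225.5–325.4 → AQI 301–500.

333

CO: 4.7 lies in 0.0–6.6, so I_lo=0, I_hi=50, C_lo=0.0, C_hi=6.6.
(50−0)/(6.6−0.0) × (4.7−0.0) + 0 = 50/6.6 × 4.7 + 0 ≈ 35.61 → 36.
SO₂: 772.86 lies in 735.11–967.22, so I_lo=301, I_hi=500, C_lo=735.11, C_hi=967.22.
(500−301)/(967.22−735.11) × (772.86−735.11) + 301 = 199/232.11 × 37.75 + 301 ≈ 333.37 → 333.
PM10: 265.11 lies in 218.63–344.62, so I_lo=151, I_hi=200, C_lo=218.63, C_hi=344.62.
(200−151)/(344.62−218.63) × (265.11−218.63) + 151 = 49/125.99 × 46.48 + 151 ≈ 169.08 → 169.
PM2.5 42.9: bracket 35.5–55.4 → index 101–150; slope 49/19.9, offset 7.4.
AQI = 101 + 49/19.9·7.4 ≈ 119.22 ⇒ 119.
Sub-indices: CO→36, SO₂→333, PM10→169, PM2.5→119. Overall AQI = max = 333; dominant pollutant is SO₂.
AQI 333: Hazardous.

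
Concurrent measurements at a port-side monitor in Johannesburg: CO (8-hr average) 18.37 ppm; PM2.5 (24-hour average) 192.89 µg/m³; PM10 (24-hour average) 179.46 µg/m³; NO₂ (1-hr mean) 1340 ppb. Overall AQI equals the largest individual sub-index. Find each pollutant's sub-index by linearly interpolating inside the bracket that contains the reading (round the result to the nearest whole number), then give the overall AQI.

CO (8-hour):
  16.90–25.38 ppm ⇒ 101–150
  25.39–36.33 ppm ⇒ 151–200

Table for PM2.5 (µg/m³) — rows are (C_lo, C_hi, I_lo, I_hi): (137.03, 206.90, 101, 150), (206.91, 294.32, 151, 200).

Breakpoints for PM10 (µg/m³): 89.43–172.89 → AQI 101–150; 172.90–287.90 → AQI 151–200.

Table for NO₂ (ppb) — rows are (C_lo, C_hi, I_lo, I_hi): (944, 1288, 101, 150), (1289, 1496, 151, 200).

163

CO 18.37: bracket 16.90–25.38 → index 101–150; slope 49/8.48, offset 1.47.
AQI = 101 + 49/8.48·1.47 ≈ 109.49 ⇒ 109.
PM2.5 192.89: bracket 137.03–206.90 → index 101–150; slope 49/69.87, offset 55.86.
AQI = 101 + 49/69.87·55.86 ≈ 140.17 ⇒ 140.
PM10 179.46: bracket 172.90–287.90 → index 151–200; slope 49/115.00, offset 6.56.
AQI = 151 + 49/115.00·6.56 ≈ 153.80 ⇒ 154.
NO₂: row 1289–1496 (AQI 151–200). (200−151)·(1340−1289)/(1496−1289) + 151 = 49·51/207 + 151 ≈ 163.07 → 163.
Sub-indices: CO→109, PM2.5→140, PM10→154, NO₂→163. Overall AQI = max = 163; dominant pollutant is NO₂.
AQI 163: Unhealthy.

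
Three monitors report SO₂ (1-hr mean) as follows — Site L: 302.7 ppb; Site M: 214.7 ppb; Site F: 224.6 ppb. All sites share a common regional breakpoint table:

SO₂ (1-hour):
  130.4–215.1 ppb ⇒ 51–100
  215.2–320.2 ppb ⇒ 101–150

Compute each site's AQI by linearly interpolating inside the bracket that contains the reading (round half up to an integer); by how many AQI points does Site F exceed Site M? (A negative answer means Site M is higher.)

5

Site L 302.7: bracket 215.2–320.2 → index 101–150; slope 49/105.0, offset 87.5.
AQI = 101 + 49/105.0·87.5 ≈ 141.83 ⇒ 142.
Site M: 214.7 ∈ [130.4, 215.1] ↔ index [51, 100].
51 + (214.7−130.4)·(100−51)/(215.1−130.4) = 51 + 84.3·49/84.7 ≈ 99.77, so AQI = 100.
Site F: row 215.2–320.2 (AQI 101–150). (150−101)·(224.6−215.2)/(320.2−215.2) + 101 = 49·9.4/105.0 + 101 ≈ 105.39 → 105.
AQIs: Site L=142, Site M=100, Site F=105. Site F (105) − Site M (100) = 5.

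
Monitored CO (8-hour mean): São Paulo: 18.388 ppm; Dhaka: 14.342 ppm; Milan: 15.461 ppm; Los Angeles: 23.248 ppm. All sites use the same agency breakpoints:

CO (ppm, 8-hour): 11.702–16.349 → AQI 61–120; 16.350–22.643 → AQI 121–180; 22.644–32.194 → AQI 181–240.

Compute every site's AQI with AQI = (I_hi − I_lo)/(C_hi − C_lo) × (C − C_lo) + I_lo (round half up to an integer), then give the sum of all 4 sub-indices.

São Paulo: 18.388 ∈ [16.350, 22.643] ↔ index [121, 180].
121 + (18.388−16.350)·(180−121)/(22.643−16.350) = 121 + 2.038·59/6.293 ≈ 140.11, so AQI = 140.
Dhaka: 14.342 ∈ [11.702, 16.349] ↔ index [61, 120].
61 + (14.342−11.702)·(120−61)/(16.349−11.702) = 61 + 2.640·59/4.647 ≈ 94.52, so AQI = 95.
Milan: 15.461 lies in 11.702–16.349, so I_lo=61, I_hi=120, C_lo=11.702, C_hi=16.349.
(120−61)/(16.349−11.702) × (15.461−11.702) + 61 = 59/4.647 × 3.759 + 61 ≈ 108.73 → 109.
Los Angeles: 23.248 ∈ [22.644, 32.194] ↔ index [181, 240].
181 + (23.248−22.644)·(240−181)/(32.194−22.644) = 181 + 0.604·59/9.550 ≈ 184.73, so AQI = 185.
AQIs: São Paulo=140, Dhaka=95, Milan=109, Los Angeles=185. Sum = 140 + 95 + 109 + 185 = 529.

529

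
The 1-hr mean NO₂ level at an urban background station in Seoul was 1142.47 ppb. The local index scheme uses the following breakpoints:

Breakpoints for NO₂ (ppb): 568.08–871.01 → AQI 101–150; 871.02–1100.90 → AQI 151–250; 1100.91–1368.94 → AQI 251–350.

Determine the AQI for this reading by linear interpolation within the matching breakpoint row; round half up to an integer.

266

NO₂: 1142.47 lies in 1100.91–1368.94, so I_lo=251, I_hi=350, C_lo=1100.91, C_hi=1368.94.
(350−251)/(1368.94−1100.91) × (1142.47−1100.91) + 251 = 99/268.03 × 41.56 + 251 ≈ 266.35 → 266.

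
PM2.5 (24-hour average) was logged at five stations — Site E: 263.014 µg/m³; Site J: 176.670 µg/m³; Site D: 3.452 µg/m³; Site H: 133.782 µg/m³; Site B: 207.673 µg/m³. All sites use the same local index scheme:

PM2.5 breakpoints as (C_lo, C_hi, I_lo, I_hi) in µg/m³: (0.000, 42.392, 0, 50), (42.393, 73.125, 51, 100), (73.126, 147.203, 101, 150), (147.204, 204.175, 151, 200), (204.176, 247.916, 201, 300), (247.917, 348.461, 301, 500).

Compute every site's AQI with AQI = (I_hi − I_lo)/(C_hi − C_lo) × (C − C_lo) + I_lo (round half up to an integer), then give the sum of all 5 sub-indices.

861

Site E 263.014: bracket 247.917–348.461 → index 301–500; slope 199/100.544, offset 15.097.
AQI = 301 + 199/100.544·15.097 ≈ 330.88 ⇒ 331.
Site J 176.670: bracket 147.204–204.175 → index 151–200; slope 49/56.971, offset 29.466.
AQI = 151 + 49/56.971·29.466 ≈ 176.34 ⇒ 176.
Site D 3.452: bracket 0.000–42.392 → index 0–50; slope 50/42.392, offset 3.452.
AQI = 0 + 50/42.392·3.452 ≈ 4.07 ⇒ 4.
Site H: 133.782 lies in 73.126–147.203, so I_lo=101, I_hi=150, C_lo=73.126, C_hi=147.203.
(150−101)/(147.203−73.126) × (133.782−73.126) + 101 = 49/74.077 × 60.656 + 101 ≈ 141.12 → 141.
Site B: 207.673 ∈ [204.176, 247.916] ↔ index [201, 300].
201 + (207.673−204.176)·(300−201)/(247.916−204.176) = 201 + 3.497·99/43.740 ≈ 208.92, so AQI = 209.
AQIs: Site E=331, Site J=176, Site D=4, Site H=141, Site B=209. Sum = 331 + 176 + 4 + 141 + 209 = 861.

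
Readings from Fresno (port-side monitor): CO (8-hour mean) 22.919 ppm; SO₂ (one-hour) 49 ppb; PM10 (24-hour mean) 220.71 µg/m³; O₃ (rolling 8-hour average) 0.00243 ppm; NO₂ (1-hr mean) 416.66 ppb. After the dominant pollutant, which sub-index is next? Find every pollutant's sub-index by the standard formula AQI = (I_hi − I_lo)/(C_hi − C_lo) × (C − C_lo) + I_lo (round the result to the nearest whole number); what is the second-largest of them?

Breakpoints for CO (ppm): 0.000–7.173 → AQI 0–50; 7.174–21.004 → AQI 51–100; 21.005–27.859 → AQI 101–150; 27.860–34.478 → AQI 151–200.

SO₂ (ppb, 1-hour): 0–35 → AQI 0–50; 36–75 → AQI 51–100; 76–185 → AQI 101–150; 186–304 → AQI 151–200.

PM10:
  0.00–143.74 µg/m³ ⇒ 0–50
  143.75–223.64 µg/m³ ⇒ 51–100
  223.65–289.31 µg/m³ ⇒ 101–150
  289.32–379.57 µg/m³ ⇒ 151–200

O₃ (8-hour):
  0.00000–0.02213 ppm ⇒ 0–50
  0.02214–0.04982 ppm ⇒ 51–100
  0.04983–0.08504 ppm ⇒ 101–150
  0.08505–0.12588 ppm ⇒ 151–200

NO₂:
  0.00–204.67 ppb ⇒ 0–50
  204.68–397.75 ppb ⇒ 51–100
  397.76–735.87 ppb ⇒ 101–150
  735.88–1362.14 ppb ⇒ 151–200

CO: 22.919 ∈ [21.005, 27.859] ↔ index [101, 150].
101 + (22.919−21.005)·(150−101)/(27.859−21.005) = 101 + 1.914·49/6.854 ≈ 114.68, so AQI = 115.
SO₂ 49: bracket 36–75 → index 51–100; slope 49/39, offset 13.
AQI = 51 + 49/39·13 ≈ 67.33 ⇒ 67.
PM10: row 143.75–223.64 (AQI 51–100). (100−51)·(220.71−143.75)/(223.64−143.75) + 51 = 49·76.96/79.89 + 51 ≈ 98.20 → 98.
O₃: 0.00243 lies in 0.00000–0.02213, so I_lo=0, I_hi=50, C_lo=0.00000, C_hi=0.02213.
(50−0)/(0.02213−0.00000) × (0.00243−0.00000) + 0 = 50/0.02213 × 0.00243 + 0 ≈ 5.49 → 5.
NO₂ 416.66: bracket 397.76–735.87 → index 101–150; slope 49/338.11, offset 18.90.
AQI = 101 + 49/338.11·18.90 ≈ 103.74 ⇒ 104.
Sub-indices: CO→115, SO₂→67, PM10→98, O₃→5, NO₂→104. Ranked high→low: 115, 104, 98, 67, 5. Second-highest sub-index = 104.

104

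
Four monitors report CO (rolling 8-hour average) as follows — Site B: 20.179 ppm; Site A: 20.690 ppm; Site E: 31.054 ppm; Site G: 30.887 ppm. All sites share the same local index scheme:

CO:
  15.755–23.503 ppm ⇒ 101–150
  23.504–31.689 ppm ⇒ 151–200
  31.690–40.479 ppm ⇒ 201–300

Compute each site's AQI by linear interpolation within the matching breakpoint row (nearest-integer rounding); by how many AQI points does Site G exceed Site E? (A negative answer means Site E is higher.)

Site B: 20.179 lies in 15.755–23.503, so I_lo=101, I_hi=150, C_lo=15.755, C_hi=23.503.
(150−101)/(23.503−15.755) × (20.179−15.755) + 101 = 49/7.748 × 4.424 + 101 ≈ 128.98 → 129.
Site A 20.690: bracket 15.755–23.503 → index 101–150; slope 49/7.748, offset 4.935.
AQI = 101 + 49/7.748·4.935 ≈ 132.21 ⇒ 132.
Site E 31.054: bracket 23.504–31.689 → index 151–200; slope 49/8.185, offset 7.550.
AQI = 151 + 49/8.185·7.550 ≈ 196.20 ⇒ 196.
Site G: 30.887 lies in 23.504–31.689, so I_lo=151, I_hi=200, C_lo=23.504, C_hi=31.689.
(200−151)/(31.689−23.504) × (30.887−23.504) + 151 = 49/8.185 × 7.383 + 151 ≈ 195.20 → 195.
AQIs: Site B=129, Site A=132, Site E=196, Site G=195. Site G (195) − Site E (196) = -1.

-1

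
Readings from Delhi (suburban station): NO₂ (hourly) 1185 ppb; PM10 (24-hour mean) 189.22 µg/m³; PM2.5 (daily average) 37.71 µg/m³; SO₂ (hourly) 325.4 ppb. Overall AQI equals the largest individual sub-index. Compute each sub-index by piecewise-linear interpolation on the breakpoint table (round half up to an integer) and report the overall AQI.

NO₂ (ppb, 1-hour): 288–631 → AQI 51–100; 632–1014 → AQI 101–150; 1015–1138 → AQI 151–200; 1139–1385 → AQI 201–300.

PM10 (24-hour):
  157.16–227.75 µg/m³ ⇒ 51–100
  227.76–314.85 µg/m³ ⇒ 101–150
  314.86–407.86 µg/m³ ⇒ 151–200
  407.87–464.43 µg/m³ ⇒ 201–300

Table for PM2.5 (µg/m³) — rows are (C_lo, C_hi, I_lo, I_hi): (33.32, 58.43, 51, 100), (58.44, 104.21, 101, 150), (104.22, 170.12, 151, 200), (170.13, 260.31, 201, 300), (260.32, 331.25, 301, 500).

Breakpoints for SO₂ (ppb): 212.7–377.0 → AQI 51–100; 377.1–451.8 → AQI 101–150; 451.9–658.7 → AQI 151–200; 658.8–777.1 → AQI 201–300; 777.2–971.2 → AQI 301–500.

220

NO₂: 1185 ∈ [1139, 1385] ↔ index [201, 300].
201 + (1185−1139)·(300−201)/(1385−1139) = 201 + 46·99/246 ≈ 219.51, so AQI = 220.
PM10: row 157.16–227.75 (AQI 51–100). (100−51)·(189.22−157.16)/(227.75−157.16) + 51 = 49·32.06/70.59 + 51 ≈ 73.25 → 73.
PM2.5 37.71: bracket 33.32–58.43 → index 51–100; slope 49/25.11, offset 4.39.
AQI = 51 + 49/25.11·4.39 ≈ 59.57 ⇒ 60.
SO₂: 325.4 lies in 212.7–377.0, so I_lo=51, I_hi=100, C_lo=212.7, C_hi=377.0.
(100−51)/(377.0−212.7) × (325.4−212.7) + 51 = 49/164.3 × 112.7 + 51 ≈ 84.61 → 85.
Sub-indices: NO₂→220, PM10→73, PM2.5→60, SO₂→85. Overall AQI = max = 220; dominant pollutant is NO₂.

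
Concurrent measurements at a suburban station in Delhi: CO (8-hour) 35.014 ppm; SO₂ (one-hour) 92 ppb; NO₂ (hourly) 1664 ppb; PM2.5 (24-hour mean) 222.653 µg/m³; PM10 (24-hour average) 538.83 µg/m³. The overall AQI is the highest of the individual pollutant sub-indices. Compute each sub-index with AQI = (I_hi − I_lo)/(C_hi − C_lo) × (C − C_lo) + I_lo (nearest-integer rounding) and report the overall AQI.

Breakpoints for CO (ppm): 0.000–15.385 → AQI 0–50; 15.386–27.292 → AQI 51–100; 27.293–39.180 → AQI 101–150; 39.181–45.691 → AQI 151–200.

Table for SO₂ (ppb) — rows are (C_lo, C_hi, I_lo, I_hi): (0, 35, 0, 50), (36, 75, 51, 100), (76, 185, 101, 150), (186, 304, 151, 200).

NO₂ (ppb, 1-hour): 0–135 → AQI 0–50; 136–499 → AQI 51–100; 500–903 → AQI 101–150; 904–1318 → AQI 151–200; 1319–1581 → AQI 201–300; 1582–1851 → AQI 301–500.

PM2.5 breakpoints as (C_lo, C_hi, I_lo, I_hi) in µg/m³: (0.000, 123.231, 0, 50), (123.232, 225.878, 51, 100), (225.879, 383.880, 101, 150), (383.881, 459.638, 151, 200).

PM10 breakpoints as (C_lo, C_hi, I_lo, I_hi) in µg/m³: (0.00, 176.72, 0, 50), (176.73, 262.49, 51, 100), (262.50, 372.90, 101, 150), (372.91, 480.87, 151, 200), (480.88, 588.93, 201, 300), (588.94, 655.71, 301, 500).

CO: 35.014 ∈ [27.293, 39.180] ↔ index [101, 150].
101 + (35.014−27.293)·(150−101)/(39.180−27.293) = 101 + 7.721·49/11.887 ≈ 132.83, so AQI = 133.
SO₂: row 76–185 (AQI 101–150). (150−101)·(92−76)/(185−76) + 101 = 49·16/109 + 101 ≈ 108.19 → 108.
NO₂: 1664 ∈ [1582, 1851] ↔ index [301, 500].
301 + (1664−1582)·(500−301)/(1851−1582) = 301 + 82·199/269 ≈ 361.66, so AQI = 362.
PM2.5 222.653: bracket 123.232–225.878 → index 51–100; slope 49/102.646, offset 99.421.
AQI = 51 + 49/102.646·99.421 ≈ 98.46 ⇒ 98.
PM10: row 480.88–588.93 (AQI 201–300). (300−201)·(538.83−480.88)/(588.93−480.88) + 201 = 99·57.95/108.05 + 201 ≈ 254.10 → 254.
Sub-indices: CO→133, SO₂→108, NO₂→362, PM2.5→98, PM10→254. Overall AQI = max = 362; dominant pollutant is NO₂.
AQI 362: Hazardous.

362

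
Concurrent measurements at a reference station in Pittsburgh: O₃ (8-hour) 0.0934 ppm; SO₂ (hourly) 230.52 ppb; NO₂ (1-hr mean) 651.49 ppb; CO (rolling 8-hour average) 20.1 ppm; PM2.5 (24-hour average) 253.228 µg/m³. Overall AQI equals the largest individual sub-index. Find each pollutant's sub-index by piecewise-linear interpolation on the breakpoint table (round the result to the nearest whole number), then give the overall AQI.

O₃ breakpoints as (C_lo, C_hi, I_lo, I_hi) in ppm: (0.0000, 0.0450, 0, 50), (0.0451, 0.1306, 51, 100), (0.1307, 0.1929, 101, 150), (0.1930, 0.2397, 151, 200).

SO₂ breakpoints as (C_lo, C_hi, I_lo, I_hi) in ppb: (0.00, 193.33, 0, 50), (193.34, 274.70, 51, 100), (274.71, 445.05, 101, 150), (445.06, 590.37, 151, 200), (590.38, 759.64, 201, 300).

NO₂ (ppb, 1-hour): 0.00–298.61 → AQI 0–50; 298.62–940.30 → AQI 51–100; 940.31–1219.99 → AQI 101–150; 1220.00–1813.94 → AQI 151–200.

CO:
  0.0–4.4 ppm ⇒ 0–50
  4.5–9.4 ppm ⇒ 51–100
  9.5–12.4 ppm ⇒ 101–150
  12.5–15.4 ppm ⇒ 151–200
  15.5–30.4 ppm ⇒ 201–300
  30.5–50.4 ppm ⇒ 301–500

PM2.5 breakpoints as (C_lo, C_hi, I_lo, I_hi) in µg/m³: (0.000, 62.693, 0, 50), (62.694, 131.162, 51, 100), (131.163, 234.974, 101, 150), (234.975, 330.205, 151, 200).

232

O₃: 0.0934 lies in 0.0451–0.1306, so I_lo=51, I_hi=100, C_lo=0.0451, C_hi=0.1306.
(100−51)/(0.1306−0.0451) × (0.0934−0.0451) + 51 = 49/0.0855 × 0.0483 + 51 ≈ 78.68 → 79.
SO₂: 230.52 lies in 193.34–274.70, so I_lo=51, I_hi=100, C_lo=193.34, C_hi=274.70.
(100−51)/(274.70−193.34) × (230.52−193.34) + 51 = 49/81.36 × 37.18 + 51 ≈ 73.39 → 73.
NO₂: 651.49 lies in 298.62–940.30, so I_lo=51, I_hi=100, C_lo=298.62, C_hi=940.30.
(100−51)/(940.30−298.62) × (651.49−298.62) + 51 = 49/641.68 × 352.87 + 51 ≈ 77.95 → 78.
CO: 20.1 lies in 15.5–30.4, so I_lo=201, I_hi=300, C_lo=15.5, C_hi=30.4.
(300−201)/(30.4−15.5) × (20.1−15.5) + 201 = 99/14.9 × 4.6 + 201 ≈ 231.56 → 232.
PM2.5: 253.228 ∈ [234.975, 330.205] ↔ index [151, 200].
151 + (253.228−234.975)·(200−151)/(330.205−234.975) = 151 + 18.253·49/95.230 ≈ 160.39, so AQI = 160.
Sub-indices: O₃→79, SO₂→73, NO₂→78, CO→232, PM2.5→160. Overall AQI = max = 232; dominant pollutant is CO.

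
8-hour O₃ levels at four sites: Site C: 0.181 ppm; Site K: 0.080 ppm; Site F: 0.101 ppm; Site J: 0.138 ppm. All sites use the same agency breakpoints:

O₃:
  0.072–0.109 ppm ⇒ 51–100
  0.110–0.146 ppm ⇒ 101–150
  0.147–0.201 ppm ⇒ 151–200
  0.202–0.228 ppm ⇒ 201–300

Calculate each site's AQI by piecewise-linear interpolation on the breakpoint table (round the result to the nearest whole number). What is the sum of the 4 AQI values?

472

Site C 0.181: bracket 0.147–0.201 → index 151–200; slope 49/0.054, offset 0.034.
AQI = 151 + 49/0.054·0.034 ≈ 181.85 ⇒ 182.
Site K: 0.080 lies in 0.072–0.109, so I_lo=51, I_hi=100, C_lo=0.072, C_hi=0.109.
(100−51)/(0.109−0.072) × (0.080−0.072) + 51 = 49/0.037 × 0.008 + 51 ≈ 61.59 → 62.
Site F: row 0.072–0.109 (AQI 51–100). (100−51)·(0.101−0.072)/(0.109−0.072) + 51 = 49·0.029/0.037 + 51 ≈ 89.41 → 89.
Site J: 0.138 ∈ [0.110, 0.146] ↔ index [101, 150].
101 + (0.138−0.110)·(150−101)/(0.146−0.110) = 101 + 0.028·49/0.036 ≈ 139.11, so AQI = 139.
AQIs: Site C=182, Site K=62, Site F=89, Site J=139. Sum = 182 + 62 + 89 + 139 = 472.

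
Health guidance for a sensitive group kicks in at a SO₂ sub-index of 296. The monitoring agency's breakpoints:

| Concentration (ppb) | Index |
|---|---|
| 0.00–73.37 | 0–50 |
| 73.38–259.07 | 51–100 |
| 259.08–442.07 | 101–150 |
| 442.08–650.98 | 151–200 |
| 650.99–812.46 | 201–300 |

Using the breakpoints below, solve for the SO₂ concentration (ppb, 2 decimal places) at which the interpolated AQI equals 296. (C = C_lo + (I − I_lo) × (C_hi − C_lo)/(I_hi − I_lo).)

AQI 296 lies in the 201–300 band, which corresponds to 650.99–812.46 ppb.
C = 650.99 + (296−201)×(812.46−650.99)/(300−201) = 650.99 + 95×161.47/99 ≈ 805.9360 ppb → 805.94 ppb to 2 dp.

805.94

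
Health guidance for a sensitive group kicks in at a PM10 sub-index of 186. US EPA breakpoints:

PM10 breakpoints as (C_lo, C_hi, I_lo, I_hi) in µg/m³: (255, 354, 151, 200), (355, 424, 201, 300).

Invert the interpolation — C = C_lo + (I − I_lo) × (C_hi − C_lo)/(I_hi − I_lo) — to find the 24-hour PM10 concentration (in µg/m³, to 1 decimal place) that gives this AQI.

325.7

AQI 186 lies in the 151–200 band, which corresponds to 255–354 µg/m³.
C = 255 + (186−151)×(354−255)/(200−151) = 255 + 35×99/49 ≈ 325.714 µg/m³ → 325.7 µg/m³ to 1 dp.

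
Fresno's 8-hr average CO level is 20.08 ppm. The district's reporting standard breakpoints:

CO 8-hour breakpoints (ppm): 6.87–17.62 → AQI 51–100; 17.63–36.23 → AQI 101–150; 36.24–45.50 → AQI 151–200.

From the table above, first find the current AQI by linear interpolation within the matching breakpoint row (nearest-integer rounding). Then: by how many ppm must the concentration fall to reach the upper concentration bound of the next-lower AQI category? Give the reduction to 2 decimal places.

2.46

CO: 20.08 ∈ [17.63, 36.23] ↔ index [101, 150].
101 + (20.08−17.63)·(150−101)/(36.23−17.63) = 101 + 2.45·49/18.60 ≈ 107.45, so AQI = 107.
Current AQI 107 is in the Unhealthy for Sensitive Groups range (101–150). The next-lower category tops out at AQI 100, whose upper concentration bound is 17.62 ppm.
Reduction needed = 20.08 − 17.62 = 2.46 ppm.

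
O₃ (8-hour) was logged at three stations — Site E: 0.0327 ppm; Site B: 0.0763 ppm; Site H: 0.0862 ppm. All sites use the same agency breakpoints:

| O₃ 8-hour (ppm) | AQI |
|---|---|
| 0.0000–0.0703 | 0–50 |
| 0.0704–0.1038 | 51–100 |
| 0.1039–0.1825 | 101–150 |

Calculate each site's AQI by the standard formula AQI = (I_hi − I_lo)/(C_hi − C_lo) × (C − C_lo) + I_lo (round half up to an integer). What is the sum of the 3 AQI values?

Site E: 0.0327 lies in 0.0000–0.0703, so I_lo=0, I_hi=50, C_lo=0.0000, C_hi=0.0703.
(50−0)/(0.0703−0.0000) × (0.0327−0.0000) + 0 = 50/0.0703 × 0.0327 + 0 ≈ 23.26 → 23.
Site B 0.0763: bracket 0.0704–0.1038 → index 51–100; slope 49/0.0334, offset 0.0059.
AQI = 51 + 49/0.0334·0.0059 ≈ 59.66 ⇒ 60.
Site H: 0.0862 lies in 0.0704–0.1038, so I_lo=51, I_hi=100, C_lo=0.0704, C_hi=0.1038.
(100−51)/(0.1038−0.0704) × (0.0862−0.0704) + 51 = 49/0.0334 × 0.0158 + 51 ≈ 74.18 → 74.
AQIs: Site E=23, Site B=60, Site H=74. Sum = 23 + 60 + 74 = 157.

157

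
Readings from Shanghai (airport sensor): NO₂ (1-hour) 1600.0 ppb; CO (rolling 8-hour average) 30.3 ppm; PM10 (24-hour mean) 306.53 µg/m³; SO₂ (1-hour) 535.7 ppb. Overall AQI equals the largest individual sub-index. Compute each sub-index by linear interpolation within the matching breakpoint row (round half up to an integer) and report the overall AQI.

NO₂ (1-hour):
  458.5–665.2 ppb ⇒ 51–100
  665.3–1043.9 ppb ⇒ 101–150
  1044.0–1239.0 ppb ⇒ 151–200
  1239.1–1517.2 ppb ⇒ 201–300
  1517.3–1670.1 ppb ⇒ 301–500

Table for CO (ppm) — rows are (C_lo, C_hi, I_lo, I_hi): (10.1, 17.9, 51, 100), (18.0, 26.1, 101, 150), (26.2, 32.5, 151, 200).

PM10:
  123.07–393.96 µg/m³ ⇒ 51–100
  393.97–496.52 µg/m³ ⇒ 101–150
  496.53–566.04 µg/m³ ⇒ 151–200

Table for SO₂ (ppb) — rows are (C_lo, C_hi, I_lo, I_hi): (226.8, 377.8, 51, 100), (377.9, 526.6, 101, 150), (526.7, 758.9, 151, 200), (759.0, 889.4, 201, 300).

NO₂: 1600.0 lies in 1517.3–1670.1, so I_lo=301, I_hi=500, C_lo=1517.3, C_hi=1670.1.
(500−301)/(1670.1−1517.3) × (1600.0−1517.3) + 301 = 199/152.8 × 82.7 + 301 ≈ 408.70 → 409.
CO: row 26.2–32.5 (AQI 151–200). (200−151)·(30.3−26.2)/(32.5−26.2) + 151 = 49·4.1/6.3 + 151 ≈ 182.89 → 183.
PM10: row 123.07–393.96 (AQI 51–100). (100−51)·(306.53−123.07)/(393.96−123.07) + 51 = 49·183.46/270.89 + 51 ≈ 84.19 → 84.
SO₂: row 526.7–758.9 (AQI 151–200). (200−151)·(535.7−526.7)/(758.9−526.7) + 151 = 49·9.0/232.2 + 151 ≈ 152.90 → 153.
Sub-indices: NO₂→409, CO→183, PM10→84, SO₂→153. Overall AQI = max = 409; dominant pollutant is NO₂.

409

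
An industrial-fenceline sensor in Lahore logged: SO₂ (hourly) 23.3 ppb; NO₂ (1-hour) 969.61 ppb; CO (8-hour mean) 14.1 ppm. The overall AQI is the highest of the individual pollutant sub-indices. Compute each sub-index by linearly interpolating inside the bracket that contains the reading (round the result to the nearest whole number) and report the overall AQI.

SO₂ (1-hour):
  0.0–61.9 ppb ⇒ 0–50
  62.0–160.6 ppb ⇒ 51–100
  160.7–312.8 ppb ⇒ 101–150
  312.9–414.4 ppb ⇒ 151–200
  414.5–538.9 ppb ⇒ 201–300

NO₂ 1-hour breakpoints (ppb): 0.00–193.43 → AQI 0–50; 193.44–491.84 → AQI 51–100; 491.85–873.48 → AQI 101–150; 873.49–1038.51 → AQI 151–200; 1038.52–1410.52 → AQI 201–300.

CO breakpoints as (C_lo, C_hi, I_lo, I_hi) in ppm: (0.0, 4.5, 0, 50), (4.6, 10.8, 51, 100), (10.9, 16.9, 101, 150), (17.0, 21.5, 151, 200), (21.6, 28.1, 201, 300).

SO₂: row 0.0–61.9 (AQI 0–50). (50−0)·(23.3−0.0)/(61.9−0.0) + 0 = 50·23.3/61.9 + 0 ≈ 18.82 → 19.
NO₂ 969.61: bracket 873.49–1038.51 → index 151–200; slope 49/165.02, offset 96.12.
AQI = 151 + 49/165.02·96.12 ≈ 179.54 ⇒ 180.
CO: row 10.9–16.9 (AQI 101–150). (150−101)·(14.1−10.9)/(16.9−10.9) + 101 = 49·3.2/6.0 + 101 ≈ 127.13 → 127.
Sub-indices: SO₂→19, NO₂→180, CO→127. Overall AQI = max = 180; dominant pollutant is NO₂.

180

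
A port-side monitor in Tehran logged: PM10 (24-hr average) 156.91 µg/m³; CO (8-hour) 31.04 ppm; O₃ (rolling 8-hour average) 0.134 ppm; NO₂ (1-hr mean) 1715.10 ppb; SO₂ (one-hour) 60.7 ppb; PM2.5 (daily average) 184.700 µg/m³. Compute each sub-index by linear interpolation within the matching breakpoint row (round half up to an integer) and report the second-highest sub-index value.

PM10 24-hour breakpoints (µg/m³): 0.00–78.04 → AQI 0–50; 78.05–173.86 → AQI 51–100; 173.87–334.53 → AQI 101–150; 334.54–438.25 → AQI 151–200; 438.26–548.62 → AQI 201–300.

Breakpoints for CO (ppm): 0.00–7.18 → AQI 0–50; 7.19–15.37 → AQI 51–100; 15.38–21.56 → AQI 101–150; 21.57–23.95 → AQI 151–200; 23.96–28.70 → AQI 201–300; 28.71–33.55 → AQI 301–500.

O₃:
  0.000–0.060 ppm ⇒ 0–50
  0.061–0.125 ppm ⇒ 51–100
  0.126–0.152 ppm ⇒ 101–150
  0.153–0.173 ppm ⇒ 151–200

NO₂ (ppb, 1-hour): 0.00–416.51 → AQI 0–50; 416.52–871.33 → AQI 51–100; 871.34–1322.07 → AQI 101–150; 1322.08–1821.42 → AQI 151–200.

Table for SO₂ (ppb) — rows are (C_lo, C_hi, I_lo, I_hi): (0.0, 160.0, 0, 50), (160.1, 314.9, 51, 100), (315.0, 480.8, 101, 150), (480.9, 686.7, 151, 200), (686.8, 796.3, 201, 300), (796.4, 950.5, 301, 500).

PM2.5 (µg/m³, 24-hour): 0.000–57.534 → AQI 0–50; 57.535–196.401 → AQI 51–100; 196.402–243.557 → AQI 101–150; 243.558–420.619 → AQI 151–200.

190

PM10: 156.91 lies in 78.05–173.86, so I_lo=51, I_hi=100, C_lo=78.05, C_hi=173.86.
(100−51)/(173.86−78.05) × (156.91−78.05) + 51 = 49/95.81 × 78.86 + 51 ≈ 91.33 → 91.
CO 31.04: bracket 28.71–33.55 → index 301–500; slope 199/4.84, offset 2.33.
AQI = 301 + 199/4.84·2.33 ≈ 396.80 ⇒ 397.
O₃: row 0.126–0.152 (AQI 101–150). (150−101)·(0.134−0.126)/(0.152−0.126) + 101 = 49·0.008/0.026 + 101 ≈ 116.08 → 116.
NO₂ 1715.10: bracket 1322.08–1821.42 → index 151–200; slope 49/499.34, offset 393.02.
AQI = 151 + 49/499.34·393.02 ≈ 189.57 ⇒ 190.
SO₂: 60.7 lies in 0.0–160.0, so I_lo=0, I_hi=50, C_lo=0.0, C_hi=160.0.
(50−0)/(160.0−0.0) × (60.7−0.0) + 0 = 50/160.0 × 60.7 + 0 ≈ 18.97 → 19.
PM2.5 184.700: bracket 57.535–196.401 → index 51–100; slope 49/138.866, offset 127.165.
AQI = 51 + 49/138.866·127.165 ≈ 95.87 ⇒ 96.
Sub-indices: PM10→91, CO→397, O₃→116, NO₂→190, SO₂→19, PM2.5→96. Ranked high→low: 397, 190, 116, 96, 91, 19. Second-highest sub-index = 190.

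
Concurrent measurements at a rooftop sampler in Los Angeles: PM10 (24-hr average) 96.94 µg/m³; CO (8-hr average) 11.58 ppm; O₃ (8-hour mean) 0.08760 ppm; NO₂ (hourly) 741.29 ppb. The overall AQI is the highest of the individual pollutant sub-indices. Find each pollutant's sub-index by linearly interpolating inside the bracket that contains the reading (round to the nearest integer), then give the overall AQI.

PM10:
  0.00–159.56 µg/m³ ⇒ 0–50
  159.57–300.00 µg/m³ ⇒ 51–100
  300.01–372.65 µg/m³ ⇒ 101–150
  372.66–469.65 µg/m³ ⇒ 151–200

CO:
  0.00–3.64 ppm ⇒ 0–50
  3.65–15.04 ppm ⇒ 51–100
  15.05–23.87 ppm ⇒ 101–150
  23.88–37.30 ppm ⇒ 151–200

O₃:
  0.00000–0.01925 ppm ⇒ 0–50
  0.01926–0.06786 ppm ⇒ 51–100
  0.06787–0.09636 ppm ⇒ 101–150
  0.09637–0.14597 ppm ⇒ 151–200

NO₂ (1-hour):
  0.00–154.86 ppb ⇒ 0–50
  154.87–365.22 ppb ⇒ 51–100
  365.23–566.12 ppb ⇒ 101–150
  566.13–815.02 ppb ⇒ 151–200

185

PM10: 96.94 ∈ [0.00, 159.56] ↔ index [0, 50].
0 + (96.94−0.00)·(50−0)/(159.56−0.00) = 0 + 96.94·50/159.56 ≈ 30.38, so AQI = 30.
CO: 11.58 ∈ [3.65, 15.04] ↔ index [51, 100].
51 + (11.58−3.65)·(100−51)/(15.04−3.65) = 51 + 7.93·49/11.39 ≈ 85.12, so AQI = 85.
O₃: 0.08760 ∈ [0.06787, 0.09636] ↔ index [101, 150].
101 + (0.08760−0.06787)·(150−101)/(0.09636−0.06787) = 101 + 0.01973·49/0.02849 ≈ 134.93, so AQI = 135.
NO₂ 741.29: bracket 566.13–815.02 → index 151–200; slope 49/248.89, offset 175.16.
AQI = 151 + 49/248.89·175.16 ≈ 185.48 ⇒ 185.
Sub-indices: PM10→30, CO→85, O₃→135, NO₂→185. Overall AQI = max = 185; dominant pollutant is NO₂.
AQI 185: Unhealthy.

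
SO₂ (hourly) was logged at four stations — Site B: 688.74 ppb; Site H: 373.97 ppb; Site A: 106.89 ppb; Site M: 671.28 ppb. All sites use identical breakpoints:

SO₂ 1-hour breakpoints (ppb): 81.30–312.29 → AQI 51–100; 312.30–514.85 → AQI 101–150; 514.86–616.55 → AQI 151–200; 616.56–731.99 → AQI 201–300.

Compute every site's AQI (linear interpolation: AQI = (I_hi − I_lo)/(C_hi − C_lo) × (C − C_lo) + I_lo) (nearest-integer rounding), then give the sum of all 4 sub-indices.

Site B: 688.74 lies in 616.56–731.99, so I_lo=201, I_hi=300, C_lo=616.56, C_hi=731.99.
(300−201)/(731.99−616.56) × (688.74−616.56) + 201 = 99/115.43 × 72.18 + 201 ≈ 262.91 → 263.
Site H: row 312.30–514.85 (AQI 101–150). (150−101)·(373.97−312.30)/(514.85−312.30) + 101 = 49·61.67/202.55 + 101 ≈ 115.92 → 116.
Site A: 106.89 lies in 81.30–312.29, so I_lo=51, I_hi=100, C_lo=81.30, C_hi=312.29.
(100−51)/(312.29−81.30) × (106.89−81.30) + 51 = 49/230.99 × 25.59 + 51 ≈ 56.43 → 56.
Site M: 671.28 lies in 616.56–731.99, so I_lo=201, I_hi=300, C_lo=616.56, C_hi=731.99.
(300−201)/(731.99−616.56) × (671.28−616.56) + 201 = 99/115.43 × 54.72 + 201 ≈ 247.93 → 248.
AQIs: Site B=263, Site H=116, Site A=56, Site M=248. Sum = 263 + 116 + 56 + 248 = 683.

683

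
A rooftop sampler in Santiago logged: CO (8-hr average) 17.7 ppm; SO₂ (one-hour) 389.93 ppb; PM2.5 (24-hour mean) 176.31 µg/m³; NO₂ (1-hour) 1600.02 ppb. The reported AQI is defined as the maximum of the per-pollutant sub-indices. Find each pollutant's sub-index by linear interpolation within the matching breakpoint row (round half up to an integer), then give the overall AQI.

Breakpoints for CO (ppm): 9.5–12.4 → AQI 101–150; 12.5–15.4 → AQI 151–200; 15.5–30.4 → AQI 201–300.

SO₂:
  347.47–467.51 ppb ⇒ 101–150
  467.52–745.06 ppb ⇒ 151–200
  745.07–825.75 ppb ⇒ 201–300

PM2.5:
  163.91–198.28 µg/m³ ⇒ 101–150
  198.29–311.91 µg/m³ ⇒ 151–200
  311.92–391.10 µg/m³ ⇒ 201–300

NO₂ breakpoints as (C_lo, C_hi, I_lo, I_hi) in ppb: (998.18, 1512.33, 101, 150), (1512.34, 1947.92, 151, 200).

216

CO: 17.7 lies in 15.5–30.4, so I_lo=201, I_hi=300, C_lo=15.5, C_hi=30.4.
(300−201)/(30.4−15.5) × (17.7−15.5) + 201 = 99/14.9 × 2.2 + 201 ≈ 215.62 → 216.
SO₂: 389.93 lies in 347.47–467.51, so I_lo=101, I_hi=150, C_lo=347.47, C_hi=467.51.
(150−101)/(467.51−347.47) × (389.93−347.47) + 101 = 49/120.04 × 42.46 + 101 ≈ 118.33 → 118.
PM2.5: 176.31 lies in 163.91–198.28, so I_lo=101, I_hi=150, C_lo=163.91, C_hi=198.28.
(150−101)/(198.28−163.91) × (176.31−163.91) + 101 = 49/34.37 × 12.40 + 101 ≈ 118.68 → 119.
NO₂: row 1512.34–1947.92 (AQI 151–200). (200−151)·(1600.02−1512.34)/(1947.92−1512.34) + 151 = 49·87.68/435.58 + 151 ≈ 160.86 → 161.
Sub-indices: CO→216, SO₂→118, PM2.5→119, NO₂→161. Overall AQI = max = 216; dominant pollutant is CO.
AQI 216: Very Unhealthy.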